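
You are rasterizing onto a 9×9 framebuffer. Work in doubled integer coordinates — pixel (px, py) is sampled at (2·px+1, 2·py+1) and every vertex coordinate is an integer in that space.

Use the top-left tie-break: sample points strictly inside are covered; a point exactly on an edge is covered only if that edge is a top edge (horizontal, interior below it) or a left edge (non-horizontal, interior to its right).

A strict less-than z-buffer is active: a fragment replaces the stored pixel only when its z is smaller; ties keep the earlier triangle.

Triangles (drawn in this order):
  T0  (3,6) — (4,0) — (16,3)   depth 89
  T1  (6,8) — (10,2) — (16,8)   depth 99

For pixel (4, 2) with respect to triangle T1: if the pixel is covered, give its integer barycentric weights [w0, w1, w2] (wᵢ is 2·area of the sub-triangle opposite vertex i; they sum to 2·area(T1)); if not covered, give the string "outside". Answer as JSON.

T0:
  2·area = 75
  edge (3, 6)→(4, 0): d=(1,-6) top-left  bias=+0
  edge (4, 0)→(16, 3): d=(12,3) right/bottom  bias=-1
  edge (16, 3)→(3, 6): d=(-13,3) right/bottom  bias=-1
    (2,0)@(5, 1): e=[7,9,59] → X
    (3,0)@(7, 1): e=[19,3,53] → X
    (4,0)@(9, 1): e=[31,-3,47] → .
    (2,1)@(5, 3): e=[9,33,33] → X
    (4,1)@(9, 3): e=[33,21,21] → X
    (5,1)@(11, 3): e=[45,15,15] → X
    (6,1)@(13, 3): e=[57,9,9] → X
    (7,1)@(15, 3): e=[69,3,3] → X
    (8,1)@(17, 3): e=[81,-3,-3] → .
    (2,2)@(5, 5): e=[11,57,7] → X
    (4,2)@(9, 5): e=[35,45,-5] → .
    (5,2)@(11, 5): e=[47,39,-11] → .
  covered (10 px):
    . . X X . . . . .
    . . X X X X X X .
    . . X X . . . . .
    . . . . . . . . .
    . . . . . . . . .
    . . . . . . . . .
    . . . . . . . . .
    . . . . . . . . .
    . . . . . . . . .
T1:
  2·area = 60
  edge (6, 8)→(10, 2): d=(4,-6) top-left  bias=+0
  edge (10, 2)→(16, 8): d=(6,6) right/bottom  bias=-1
  edge (16, 8)→(6, 8): d=(-10,0) right/bottom  bias=-1
    (4,0)@(9, 1): e=[-10,0,70] → .  [on edge]
    (5,1)@(11, 3): e=[10,0,50] → .  [on edge]
    (4,2)@(9, 5): e=[6,24,30] → X
    (5,2)@(11, 5): e=[18,12,30] → X
    (6,2)@(13, 5): e=[30,0,30] → .  [on edge]
    (3,3)@(7, 7): e=[2,48,10] → X
    (6,3)@(13, 7): e=[38,12,10] → X
    (7,3)@(15, 7): e=[50,0,10] → .  [on edge]
    (3,4)@(7, 9): e=[10,60,-10] → .
    (4,4)@(9, 9): e=[22,48,-10] → .
    (5,4)@(11, 9): e=[34,36,-10] → .
    (6,4)@(13, 9): e=[46,24,-10] → .
    (8,4)@(17, 9): e=[70,0,-10] → .  [on edge]
  covered (6 px):
    . . . . . . . . .
    . . . . . . . . .
    . . . . X X . . .
    . . . X X X X . .
    . . . . . . . . .
    . . . . . . . . .
    . . . . . . . . .
    . . . . . . . . .
    . . . . . . . . .

Answer: [24,30,6]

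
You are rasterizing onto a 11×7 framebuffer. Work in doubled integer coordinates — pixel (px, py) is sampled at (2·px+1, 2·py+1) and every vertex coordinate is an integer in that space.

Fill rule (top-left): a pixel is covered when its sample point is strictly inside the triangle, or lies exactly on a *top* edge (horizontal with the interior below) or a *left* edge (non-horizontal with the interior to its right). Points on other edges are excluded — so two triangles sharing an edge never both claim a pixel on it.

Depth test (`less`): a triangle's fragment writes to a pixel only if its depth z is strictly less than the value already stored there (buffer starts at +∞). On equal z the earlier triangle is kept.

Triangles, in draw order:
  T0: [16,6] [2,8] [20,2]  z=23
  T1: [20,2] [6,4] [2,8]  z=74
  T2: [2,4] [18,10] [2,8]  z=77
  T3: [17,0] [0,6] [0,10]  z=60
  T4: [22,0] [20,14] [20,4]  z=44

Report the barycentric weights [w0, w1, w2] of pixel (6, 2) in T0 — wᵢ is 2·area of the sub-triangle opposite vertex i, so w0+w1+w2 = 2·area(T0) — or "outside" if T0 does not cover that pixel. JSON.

T0:
  2·area = 48
  edge (16, 6)→(2, 8): d=(-14,2) right/bottom  bias=-1
  edge (2, 8)→(20, 2): d=(18,-6) top-left  bias=+0
  edge (20, 2)→(16, 6): d=(-4,4) right/bottom  bias=-1
    (10,0)@(21, 1): e=[60,-12,0] → .  [on edge]
    (8,1)@(17, 3): e=[40,0,8] → X  [on edge]
    (9,1)@(19, 3): e=[36,12,0] → .  [on edge]
    (5,2)@(11, 5): e=[24,0,24] → X  [on edge]
    (6,2)@(13, 5): e=[20,12,16] → X
    (7,2)@(15, 5): e=[16,24,8] → X
    (8,2)@(17, 5): e=[12,36,0] → .  [on edge]
    (2,3)@(5, 7): e=[8,0,40] → X  [on edge]
    (3,3)@(7, 7): e=[4,12,32] → X
    (4,3)@(9, 7): e=[0,24,24] → .  [on edge]
    (5,3)@(11, 7): e=[-4,36,16] → .
    (6,3)@(13, 7): e=[-8,48,8] → .
    (7,3)@(15, 7): e=[-12,60,0] → .  [on edge]
    (6,4)@(13, 9): e=[-36,84,0] → .  [on edge]
    (5,5)@(11, 11): e=[-60,108,0] → .  [on edge]
    (4,6)@(9, 13): e=[-84,132,0] → .  [on edge]
  covered (6 px):
    . . . . . . . . . . .
    . . . . . . . . X . .
    . . . . . X X X . . .
    . . X X . . . . . . .
    . . . . . . . . . . .
    . . . . . . . . . . .
    . . . . . . . . . . .
T1:
  2·area = 48  (B↔C swapped to make it positive)
  edge (20, 2)→(2, 8): d=(-18,6) right/bottom  bias=-1
  edge (2, 8)→(6, 4): d=(4,-4) top-left  bias=+0
  edge (6, 4)→(20, 2): d=(14,-2) top-left  bias=+0
    (4,0)@(9, 1): e=[84,0,-36] → .  [on edge]
    (3,1)@(7, 3): e=[60,0,-12] → .  [on edge]
    (6,1)@(13, 3): e=[24,24,0] → X  [on edge]
    (7,1)@(15, 3): e=[12,32,4] → X
    (8,1)@(17, 3): e=[0,40,8] → .  [on edge]
    (2,2)@(5, 5): e=[36,0,12] → X  [on edge]
    (3,2)@(7, 5): e=[24,8,16] → X
    (4,2)@(9, 5): e=[12,16,20] → X
    (5,2)@(11, 5): e=[0,24,24] → .  [on edge]
    (6,2)@(13, 5): e=[-12,32,28] → .
    (7,2)@(15, 5): e=[-24,40,32] → .
    (1,3)@(3, 7): e=[12,0,36] → X  [on edge]
    (2,3)@(5, 7): e=[0,8,40] → .  [on edge]
    (0,4)@(1, 9): e=[-12,0,60] → .  [on edge]
  covered (6 px):
    . . . . . . . . . . .
    . . . . . . X X . . .
    . . X X X . . . . . .
    . X . . . . . . . . .
    . . . . . . . . . . .
    . . . . . . . . . . .
    . . . . . . . . . . .
T2:
  2·area = 64
  edge (2, 4)→(18, 10): d=(16,6) right/bottom  bias=-1
  edge (18, 10)→(2, 8): d=(-16,-2) top-left  bias=+0
  edge (2, 8)→(2, 4): d=(0,-4) top-left  bias=+0
    (1,2)@(3, 5): e=[10,50,4] → X
    (2,2)@(5, 5): e=[-2,54,12] → .
    (1,3)@(3, 7): e=[42,18,4] → X
    (2,3)@(5, 7): e=[30,22,12] → X
    (3,3)@(7, 7): e=[18,26,20] → X
    (4,3)@(9, 7): e=[6,30,28] → X
    (5,3)@(11, 7): e=[-6,34,36] → .
    (1,4)@(3, 9): e=[74,-14,4] → .
    (2,4)@(5, 9): e=[62,-10,12] → .
    (3,4)@(7, 9): e=[50,-6,20] → .
    (4,4)@(9, 9): e=[38,-2,28] → .
    (5,4)@(11, 9): e=[26,2,36] → X
  covered (8 px):
    . . . . . . . . . . .
    . . . . . . . . . . .
    . X . . . . . . . . .
    . X X X X . . . . . .
    . . . . . X X X . . .
    . . . . . . . . . . .
    . . . . . . . . . . .
T3:
  2·area = 68  (B↔C swapped to make it positive)
  edge (17, 0)→(0, 10): d=(-17,10) right/bottom  bias=-1
  edge (0, 10)→(0, 6): d=(0,-4) top-left  bias=+0
  edge (0, 6)→(17, 0): d=(17,-6) top-left  bias=+0
    (7,0)@(15, 1): e=[3,60,5] → X
    (8,0)@(17, 1): e=[-17,68,17] → .
    (4,1)@(9, 3): e=[29,36,3] → X
    (5,1)@(11, 3): e=[9,44,15] → X
    (6,1)@(13, 3): e=[-11,52,27] → .
    (7,1)@(15, 3): e=[-31,60,39] → .
    (1,2)@(3, 5): e=[55,12,1] → X
    (2,2)@(5, 5): e=[35,20,13] → X
    (3,2)@(7, 5): e=[15,28,25] → X
    (4,2)@(9, 5): e=[-5,36,37] → .
    (5,2)@(11, 5): e=[-25,44,49] → .
    (0,3)@(1, 7): e=[41,4,23] → X
  covered (10 px):
    . . . . . . . X . . .
    . . . . X X . . . . .
    . X X X . . . . . . .
    X X X . . . . . . . .
    X . . . . . . . . . .
    . . . . . . . . . . .
    . . . . . . . . . . .
T4:
  2·area = 20
  edge (22, 0)→(20, 14): d=(-2,14) right/bottom  bias=-1
  edge (20, 14)→(20, 4): d=(0,-10) top-left  bias=+0
  edge (20, 4)→(22, 0): d=(2,-4) top-left  bias=+0
    (10,1)@(21, 3): e=[8,10,2] → X
    (10,2)@(21, 5): e=[4,10,6] → X
    (10,3)@(21, 7): e=[0,10,10] → .  [on edge]
  covered (2 px):
    . . . . . . . . . . .
    . . . . . . . . . . X
    . . . . . . . . . . X
    . . . . . . . . . . .
    . . . . . . . . . . .
    . . . . . . . . . . .
    . . . . . . . . . . .

Answer: [12,16,20]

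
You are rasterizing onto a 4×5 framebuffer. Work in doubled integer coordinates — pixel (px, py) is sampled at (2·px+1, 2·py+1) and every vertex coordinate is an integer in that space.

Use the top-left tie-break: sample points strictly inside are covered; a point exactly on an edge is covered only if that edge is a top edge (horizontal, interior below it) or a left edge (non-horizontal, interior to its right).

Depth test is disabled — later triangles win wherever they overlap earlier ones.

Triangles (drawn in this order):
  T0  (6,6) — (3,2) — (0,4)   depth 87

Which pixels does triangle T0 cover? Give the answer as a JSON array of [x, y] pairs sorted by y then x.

T0:
  2·area = 18  (B↔C swapped to make it positive)
  edge (6, 6)→(0, 4): d=(-6,-2) top-left  bias=+0
  edge (0, 4)→(3, 2): d=(3,-2) top-left  bias=+0
  edge (3, 2)→(6, 6): d=(3,4) right/bottom  bias=-1
    (1,1)@(3, 3): e=[12,3,3] → X
    (2,1)@(5, 3): e=[16,7,-5] → .
    (1,2)@(3, 5): e=[0,9,9] → X  [on edge]
    (2,2)@(5, 5): e=[4,13,1] → X
    (3,2)@(7, 5): e=[8,17,-7] → .
    (1,3)@(3, 7): e=[-12,15,15] → .
    (2,3)@(5, 7): e=[-8,19,7] → .
  covered (3 px):
    . . . .
    . X . .
    . X X .
    . . . .
    . . . .

Result: [[1,1],[1,2],[2,2]]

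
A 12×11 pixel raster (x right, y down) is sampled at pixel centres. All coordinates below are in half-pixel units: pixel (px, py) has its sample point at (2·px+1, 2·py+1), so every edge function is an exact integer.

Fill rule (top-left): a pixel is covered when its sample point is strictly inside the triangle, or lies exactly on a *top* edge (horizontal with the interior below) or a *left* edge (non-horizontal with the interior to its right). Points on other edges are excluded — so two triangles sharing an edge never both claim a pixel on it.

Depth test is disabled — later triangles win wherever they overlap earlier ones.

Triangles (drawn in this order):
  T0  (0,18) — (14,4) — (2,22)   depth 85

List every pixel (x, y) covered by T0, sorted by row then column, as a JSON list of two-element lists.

T0:
  2·area = 84
  edge (0, 18)→(14, 4): d=(14,-14) top-left  bias=+0
  edge (14, 4)→(2, 22): d=(-12,18) right/bottom  bias=-1
  edge (2, 22)→(0, 18): d=(-2,-4) top-left  bias=+0
    (8,0)@(17, 1): e=[0,-18,102] → .  [on edge]
    (7,1)@(15, 3): e=[0,-6,90] → .  [on edge]
    (6,2)@(13, 5): e=[0,6,78] → X  [on edge]
    (7,2)@(15, 5): e=[28,-30,86] → .
    (5,3)@(11, 7): e=[0,18,66] → X  [on edge]
    (6,3)@(13, 7): e=[28,-18,74] → .
    (4,4)@(9, 9): e=[0,30,54] → X  [on edge]
    (5,4)@(11, 9): e=[28,-6,62] → .
    (3,5)@(7, 11): e=[0,42,42] → X  [on edge]
    (5,5)@(11, 11): e=[56,-30,58] → .
    (2,6)@(5, 13): e=[0,54,30] → X  [on edge]
    (4,6)@(9, 13): e=[56,-18,46] → .
    (1,7)@(3, 15): e=[0,66,18] → X  [on edge]
    (0,8)@(1, 17): e=[0,78,6] → X  [on edge]
  covered (14 px):
    . . . . . . . . . . . .
    . . . . . . . . . . . .
    . . . . . . X . . . . .
    . . . . . X . . . . . .
    . . . . X . . . . . . .
    . . . X X . . . . . . .
    . . X X . . . . . . . .
    . X X . . . . . . . . .
    X X X . . . . . . . . .
    X X . . . . . . . . . .
    . . . . . . . . . . . .

Final: [[6,2],[5,3],[4,4],[3,5],[4,5],[2,6],[3,6],[1,7],[2,7],[0,8],[1,8],[2,8],[0,9],[1,9]]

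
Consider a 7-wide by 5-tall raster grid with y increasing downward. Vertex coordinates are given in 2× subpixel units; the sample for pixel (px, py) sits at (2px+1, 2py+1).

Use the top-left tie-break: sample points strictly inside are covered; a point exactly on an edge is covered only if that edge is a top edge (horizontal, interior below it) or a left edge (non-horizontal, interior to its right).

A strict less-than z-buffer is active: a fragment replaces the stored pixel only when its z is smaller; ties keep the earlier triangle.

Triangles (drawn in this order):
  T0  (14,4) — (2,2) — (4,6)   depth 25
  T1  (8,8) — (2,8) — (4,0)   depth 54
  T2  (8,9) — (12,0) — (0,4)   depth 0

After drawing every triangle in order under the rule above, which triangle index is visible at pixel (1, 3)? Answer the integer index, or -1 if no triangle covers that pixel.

T0:
  2·area = 44  (B↔C swapped to make it positive)
  edge (14, 4)→(4, 6): d=(-10,2) right/bottom  bias=-1
  edge (4, 6)→(2, 2): d=(-2,-4) top-left  bias=+0
  edge (2, 2)→(14, 4): d=(12,2) right/bottom  bias=-1
    (1,1)@(3, 3): e=[32,2,10] → #
    (2,1)@(5, 3): e=[28,10,6] → #
    (3,1)@(7, 3): e=[24,18,2] → #
    (4,1)@(9, 3): e=[20,26,-2] → ·
    (1,2)@(3, 5): e=[12,-2,34] → ·
    (2,2)@(5, 5): e=[8,6,30] → #
    (4,2)@(9, 5): e=[0,22,22] → ·  [on edge]
    (2,3)@(5, 7): e=[-12,2,54] → ·
    (3,3)@(7, 7): e=[-16,10,50] → ·
  covered (5 px):
    · · · · · · ·
    · # # # · · ·
    · · # # · · ·
    · · · · · · ·
    · · · · · · ·
T1:
  2·area = 48
  edge (8, 8)→(2, 8): d=(-6,0) right/bottom  bias=-1
  edge (2, 8)→(4, 0): d=(2,-8) top-left  bias=+0
  edge (4, 0)→(8, 8): d=(4,8) right/bottom  bias=-1
    (2,1)@(5, 3): e=[30,14,4] → #
    (3,1)@(7, 3): e=[30,30,-12] → ·
    (1,2)@(3, 5): e=[18,2,28] → #
    (3,2)@(7, 5): e=[18,34,-4] → ·
    (1,3)@(3, 7): e=[6,6,36] → #
    (3,3)@(7, 7): e=[6,38,4] → #
    (4,3)@(9, 7): e=[6,54,-12] → ·
    (1,4)@(3, 9): e=[-6,10,44] → ·
    (2,4)@(5, 9): e=[-6,26,28] → ·
    (3,4)@(7, 9): e=[-6,42,12] → ·
  covered (6 px):
    · · · · · · ·
    · · # · · · ·
    · # # · · · ·
    · # # # · · ·
    · · · · · · ·
T2:
  2·area = 92  (B↔C swapped to make it positive)
  edge (8, 9)→(0, 4): d=(-8,-5) top-left  bias=+0
  edge (0, 4)→(12, 0): d=(12,-4) top-left  bias=+0
  edge (12, 0)→(8, 9): d=(-4,9) right/bottom  bias=-1
    (4,0)@(9, 1): e=[69,0,23] → #  [on edge]
    (5,0)@(11, 1): e=[79,8,5] → #
    (6,0)@(13, 1): e=[89,16,-13] → ·
    (1,1)@(3, 3): e=[23,0,69] → #  [on edge]
    (2,1)@(5, 3): e=[33,8,51] → #
    (3,1)@(7, 3): e=[43,16,33] → #
    (5,1)@(11, 3): e=[63,32,-3] → ·
    (1,2)@(3, 5): e=[7,24,61] → #
    (5,2)@(11, 5): e=[47,56,-11] → ·
    (1,3)@(3, 7): e=[-9,48,53] → ·
    (2,3)@(5, 7): e=[1,56,35] → #
    (4,3)@(9, 7): e=[21,72,-1] → ·
  covered (12 px):
    · · · · # # ·
    · # # # # · ·
    · # # # # · ·
    · · # # · · ·
    · · · · · · ·

Z-buffer (winner per pixel, '.' = empty):
  . . . . 2 2 .
  . 2 2 2 2 . .
  . 2 2 2 2 . .
  . 1 2 2 . . .
  . . . . . . .

Result: 1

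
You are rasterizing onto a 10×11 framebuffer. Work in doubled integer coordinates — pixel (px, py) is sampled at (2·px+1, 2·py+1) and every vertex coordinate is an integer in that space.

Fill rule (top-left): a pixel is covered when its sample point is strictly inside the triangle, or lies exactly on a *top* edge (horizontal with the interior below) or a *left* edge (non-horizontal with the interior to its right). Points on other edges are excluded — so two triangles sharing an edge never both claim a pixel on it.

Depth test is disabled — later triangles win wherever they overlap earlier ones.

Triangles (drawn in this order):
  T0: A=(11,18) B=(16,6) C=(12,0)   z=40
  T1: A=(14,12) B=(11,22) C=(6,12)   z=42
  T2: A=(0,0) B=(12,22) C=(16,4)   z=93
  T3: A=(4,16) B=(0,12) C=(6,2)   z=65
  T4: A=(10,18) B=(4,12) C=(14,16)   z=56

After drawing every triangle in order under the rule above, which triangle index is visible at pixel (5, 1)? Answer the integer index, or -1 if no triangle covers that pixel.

T0:
  2·area = 78  (B↔C swapped to make it positive)
  edge (11, 18)→(12, 0): d=(1,-18) top-left  bias=+0
  edge (12, 0)→(16, 6): d=(4,6) right/bottom  bias=-1
  edge (16, 6)→(11, 18): d=(-5,12) right/bottom  bias=-1
    (6,1)@(13, 3): e=[21,6,51] → █
    (7,1)@(15, 3): e=[57,-6,27] → ·
    (6,2)@(13, 5): e=[23,14,41] → █
    (7,2)@(15, 5): e=[59,2,17] → █
    (8,2)@(17, 5): e=[95,-10,-7] → ·
    (6,3)@(13, 7): e=[25,22,31] → █
    (8,3)@(17, 7): e=[97,-2,-17] → ·
    (6,4)@(13, 9): e=[27,30,21] → █
    (7,4)@(15, 9): e=[63,18,-3] → ·
    (6,5)@(13, 11): e=[29,38,11] → █
    (7,5)@(15, 11): e=[65,26,-13] → ·
    (6,6)@(13, 13): e=[31,46,1] → █
  covered (8 px):
    · · · · · · · · · ·
    · · · · · · █ · · ·
    · · · · · · █ █ · ·
    · · · · · · █ █ · ·
    · · · · · · █ · · ·
    · · · · · · █ · · ·
    · · · · · · █ · · ·
    · · · · · · · · · ·
    · · · · · · · · · ·
    · · · · · · · · · ·
    · · · · · · · · · ·
T1:
  2·area = 80
  edge (14, 12)→(11, 22): d=(-3,10) right/bottom  bias=-1
  edge (11, 22)→(6, 12): d=(-5,-10) top-left  bias=+0
  edge (6, 12)→(14, 12): d=(8,0) top-left  bias=+0
    (3,6)@(7, 13): e=[67,5,8] → █
    (4,6)@(9, 13): e=[47,25,8] → █
    (5,6)@(11, 13): e=[27,45,8] → █
    (6,6)@(13, 13): e=[7,65,8] → █
    (7,6)@(15, 13): e=[-13,85,8] → ·
    (3,7)@(7, 15): e=[61,-5,24] → ·
    (4,7)@(9, 15): e=[41,15,24] → █
    (7,7)@(15, 15): e=[-19,75,24] → ·
    (4,8)@(9, 17): e=[35,5,40] → █
    (6,8)@(13, 17): e=[-5,45,40] → ·
    (4,9)@(9, 19): e=[29,-5,56] → ·
    (5,9)@(11, 19): e=[9,15,56] → █
  covered (11 px):
    · · · · · · · · · ·
    · · · · · · · · · ·
    · · · · · · · · · ·
    · · · · · · · · · ·
    · · · · · · · · · ·
    · · · · · · · · · ·
    · · · █ █ █ █ · · ·
    · · · · █ █ █ · · ·
    · · · · █ █ · · · ·
    · · · · · █ · · · ·
    · · · · · █ · · · ·
T2:
  2·area = 304  (B↔C swapped to make it positive)
  edge (0, 0)→(16, 4): d=(16,4) right/bottom  bias=-1
  edge (16, 4)→(12, 22): d=(-4,18) right/bottom  bias=-1
  edge (12, 22)→(0, 0): d=(-12,-22) top-left  bias=+0
    (0,0)@(1, 1): e=[12,282,10] → █
    (1,0)@(3, 1): e=[4,246,54] → █
    (2,0)@(5, 1): e=[-4,210,98] → ·
    (0,1)@(1, 3): e=[44,274,-14] → ·
    (1,1)@(3, 3): e=[36,238,30] → █
    (2,1)@(5, 3): e=[28,202,74] → █
    (3,1)@(7, 3): e=[20,166,118] → █
    (4,1)@(9, 3): e=[12,130,162] → █
    (5,1)@(11, 3): e=[4,94,206] → █
    (6,1)@(13, 3): e=[-4,58,250] → ·
    (1,2)@(3, 5): e=[68,230,6] → █
    (6,2)@(13, 5): e=[28,50,226] → █
  covered (38 px):
    █ █ · · · · · · · ·
    · █ █ █ █ █ · · · ·
    · █ █ █ █ █ █ █ · ·
    · · █ █ █ █ █ █ · ·
    · · █ █ █ █ █ · · ·
    · · · █ █ █ █ · · ·
    · · · · █ █ █ · · ·
    · · · · █ █ █ · · ·
    · · · · · █ █ · · ·
    · · · · · █ · · · ·
    · · · · · · · · · ·
T3:
  2·area = 64
  edge (4, 16)→(0, 12): d=(-4,-4) top-left  bias=+0
  edge (0, 12)→(6, 2): d=(6,-10) top-left  bias=+0
  edge (6, 2)→(4, 16): d=(-2,14) right/bottom  bias=-1
    (2,2)@(5, 5): e=[48,8,8] → █
    (3,2)@(7, 5): e=[56,28,-20] → ·
    (1,3)@(3, 7): e=[32,0,32] → █  [on edge]
    (3,3)@(7, 7): e=[48,40,-24] → ·
    (1,4)@(3, 9): e=[24,12,28] → █
    (2,4)@(5, 9): e=[32,32,0] → ·  [on edge]
    (0,5)@(1, 11): e=[8,4,52] → █
    (2,5)@(5, 11): e=[24,44,-4] → ·
    (0,6)@(1, 13): e=[0,16,48] → █  [on edge]
    (2,6)@(5, 13): e=[16,56,-8] → ·
    (0,7)@(1, 15): e=[-8,28,44] → ·
    (1,7)@(3, 15): e=[0,48,16] → █  [on edge]
    (2,8)@(5, 17): e=[0,80,-16] → ·  [on edge]
    (3,9)@(7, 19): e=[0,112,-48] → ·  [on edge]
    (4,10)@(9, 21): e=[0,144,-80] → ·  [on edge]
  covered (9 px):
    · · · · · · · · · ·
    · · · · · · · · · ·
    · · █ · · · · · · ·
    · █ █ · · · · · · ·
    · █ · · · · · · · ·
    █ █ · · · · · · · ·
    █ █ · · · · · · · ·
    · █ · · · · · · · ·
    · · · · · · · · · ·
    · · · · · · · · · ·
    · · · · · · · · · ·
T4:
  2·area = 36
  edge (10, 18)→(4, 12): d=(-6,-6) top-left  bias=+0
  edge (4, 12)→(14, 16): d=(10,4) right/bottom  bias=-1
  edge (14, 16)→(10, 18): d=(-4,2) right/bottom  bias=-1
    (0,4)@(1, 9): e=[0,-18,54] → ·  [on edge]
    (1,5)@(3, 11): e=[0,-6,42] → ·  [on edge]
    (2,6)@(5, 13): e=[0,6,30] → █  [on edge]
    (3,6)@(7, 13): e=[12,-2,26] → ·
    (2,7)@(5, 15): e=[-12,26,22] → ·
    (3,7)@(7, 15): e=[0,18,18] → █  [on edge]
    (4,7)@(9, 15): e=[12,10,14] → █
    (5,7)@(11, 15): e=[24,2,10] → █
    (6,7)@(13, 15): e=[36,-6,6] → ·
    (3,8)@(7, 17): e=[-12,38,10] → ·
    (4,8)@(9, 17): e=[0,30,6] → █  [on edge]
    (6,8)@(13, 17): e=[24,14,-2] → ·
    (5,9)@(11, 19): e=[0,42,-6] → ·  [on edge]
    (6,10)@(13, 21): e=[0,54,-18] → ·  [on edge]
  covered (6 px):
    · · · · · · · · · ·
    · · · · · · · · · ·
    · · · · · · · · · ·
    · · · · · · · · · ·
    · · · · · · · · · ·
    · · · · · · · · · ·
    · · █ · · · · · · ·
    · · · █ █ █ · · · ·
    · · · · █ █ · · · ·
    · · · · · · · · · ·
    · · · · · · · · · ·

Z-buffer (winner per pixel, '.' = empty):
  2 2 . . . . . . . .
  . 2 2 2 2 2 0 . . .
  . 2 3 2 2 2 2 2 . .
  . 3 3 2 2 2 2 2 . .
  . 3 2 2 2 2 2 . . .
  3 3 . 2 2 2 2 . . .
  3 3 4 1 2 2 2 . . .
  . 3 . 4 4 4 2 . . .
  . . . . 4 4 2 . . .
  . . . . . 2 . . . .
  . . . . . 1 . . . .

Final: 2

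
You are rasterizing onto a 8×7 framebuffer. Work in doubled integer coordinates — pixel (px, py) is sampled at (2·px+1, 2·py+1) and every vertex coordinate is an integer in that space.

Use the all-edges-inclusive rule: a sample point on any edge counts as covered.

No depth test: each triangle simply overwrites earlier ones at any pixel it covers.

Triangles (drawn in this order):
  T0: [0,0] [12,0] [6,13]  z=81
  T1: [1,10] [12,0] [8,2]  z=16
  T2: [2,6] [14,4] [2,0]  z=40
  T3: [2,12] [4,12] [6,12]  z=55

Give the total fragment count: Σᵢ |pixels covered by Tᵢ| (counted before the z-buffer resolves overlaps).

T0:
  2·area = 156
  edge (0, 0)→(12, 0): d=(12,0) inclusive
  edge (12, 0)→(6, 13): d=(-6,13) inclusive
  edge (6, 13)→(0, 0): d=(-6,-13) inclusive
    (0,0)@(1, 1): e=[12,137,7] → X
    (1,0)@(3, 1): e=[12,111,33] → X
    (2,0)@(5, 1): e=[12,85,59] → X
    (3,0)@(7, 1): e=[12,59,85] → X
    (4,0)@(9, 1): e=[12,33,111] → X
    (5,0)@(11, 1): e=[12,7,137] → X
    (6,0)@(13, 1): e=[12,-19,163] → .
    (0,1)@(1, 3): e=[36,125,-5] → .
    (1,1)@(3, 3): e=[36,99,21] → X
    (5,1)@(11, 3): e=[36,-5,125] → .
    (1,2)@(3, 5): e=[60,87,9] → X
    (5,2)@(11, 5): e=[60,-17,113] → .
  covered (18 px):
    X X X X X X . .
    . X X X X . . .
    . X X X X . . .
    . . X X . . . .
    . . X X . . . .
    . . . . . . . .
    . . . . . . . .
T1:
  2·area = 18  (B↔C swapped to make it positive)
  edge (1, 10)→(8, 2): d=(7,-8) inclusive
  edge (8, 2)→(12, 0): d=(4,-2) inclusive
  edge (12, 0)→(1, 10): d=(-11,10) inclusive
  covered (0 px):
    . . . . . . . .
    . . . . . . . .
    . . . . . . . .
    . . . . . . . .
    . . . . . . . .
    . . . . . . . .
    . . . . . . . .
T2:
  2·area = 72  (B↔C swapped to make it positive)
  edge (2, 6)→(2, 0): d=(0,-6) inclusive
  edge (2, 0)→(14, 4): d=(12,4) inclusive
  edge (14, 4)→(2, 6): d=(-12,2) inclusive
    (1,0)@(3, 1): e=[6,8,58] → X
    (2,0)@(5, 1): e=[18,0,54] → X  [on edge]
    (3,0)@(7, 1): e=[30,-8,50] → .
    (1,1)@(3, 3): e=[6,32,34] → X
    (3,1)@(7, 3): e=[30,16,26] → X
    (4,1)@(9, 3): e=[42,8,22] → X
    (5,1)@(11, 3): e=[54,0,18] → X  [on edge]
    (6,1)@(13, 3): e=[66,-8,14] → .
    (1,2)@(3, 5): e=[6,56,10] → X
    (4,2)@(9, 5): e=[42,32,-2] → .
    (5,2)@(11, 5): e=[54,24,-6] → .
    (1,3)@(3, 7): e=[6,80,-14] → .
  covered (10 px):
    . X X . . . . .
    . X X X X X . .
    . X X X . . . .
    . . . . . . . .
    . . . . . . . .
    . . . . . . . .
    . . . . . . . .
T3:
  degenerate (2·area = 0) — covers nothing

Final: 28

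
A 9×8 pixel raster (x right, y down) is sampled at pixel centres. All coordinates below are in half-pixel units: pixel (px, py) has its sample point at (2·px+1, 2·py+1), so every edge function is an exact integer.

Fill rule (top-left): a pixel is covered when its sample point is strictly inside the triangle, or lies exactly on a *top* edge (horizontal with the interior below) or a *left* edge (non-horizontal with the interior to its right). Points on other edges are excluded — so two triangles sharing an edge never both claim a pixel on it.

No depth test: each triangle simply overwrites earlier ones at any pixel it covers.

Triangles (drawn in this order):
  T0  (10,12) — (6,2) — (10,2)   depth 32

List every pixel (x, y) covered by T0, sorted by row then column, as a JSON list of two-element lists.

T0:
  2·area = 40
  edge (10, 12)→(6, 2): d=(-4,-10) top-left  bias=+0
  edge (6, 2)→(10, 2): d=(4,0) top-left  bias=+0
  edge (10, 2)→(10, 12): d=(0,10) right/bottom  bias=-1
    (3,1)@(7, 3): e=[6,4,30] → X
    (4,1)@(9, 3): e=[26,4,10] → X
    (5,1)@(11, 3): e=[46,4,-10] → .
    (3,2)@(7, 5): e=[-2,12,30] → .
    (4,2)@(9, 5): e=[18,12,10] → X
    (5,2)@(11, 5): e=[38,12,-10] → .
    (4,3)@(9, 7): e=[10,20,10] → X
    (5,3)@(11, 7): e=[30,20,-10] → .
    (4,4)@(9, 9): e=[2,28,10] → X
    (5,4)@(11, 9): e=[22,28,-10] → .
    (4,5)@(9, 11): e=[-6,36,10] → .
  covered (5 px):
    . . . . . . . . .
    . . . X X . . . .
    . . . . X . . . .
    . . . . X . . . .
    . . . . X . . . .
    . . . . . . . . .
    . . . . . . . . .
    . . . . . . . . .

Final: [[3,1],[4,1],[4,2],[4,3],[4,4]]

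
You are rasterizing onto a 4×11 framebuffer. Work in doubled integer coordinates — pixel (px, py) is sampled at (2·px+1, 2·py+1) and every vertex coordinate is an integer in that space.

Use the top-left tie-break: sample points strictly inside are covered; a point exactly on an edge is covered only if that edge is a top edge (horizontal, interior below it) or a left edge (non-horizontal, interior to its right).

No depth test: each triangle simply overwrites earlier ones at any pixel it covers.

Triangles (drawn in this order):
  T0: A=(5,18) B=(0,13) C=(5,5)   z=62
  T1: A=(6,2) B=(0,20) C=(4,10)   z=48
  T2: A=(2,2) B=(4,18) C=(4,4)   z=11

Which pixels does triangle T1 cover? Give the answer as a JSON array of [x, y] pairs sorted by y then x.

T0:
  2·area = 65
  edge (5, 18)→(0, 13): d=(-5,-5) top-left  bias=+0
  edge (0, 13)→(5, 5): d=(5,-8) top-left  bias=+0
  edge (5, 5)→(5, 18): d=(0,13) right/bottom  bias=-1
    (2,0)@(5, 1): e=[85,-20,0] → .  [on edge]
    (2,1)@(5, 3): e=[75,-10,0] → .  [on edge]
    (2,2)@(5, 5): e=[65,0,0] → .  [on edge]
    (2,3)@(5, 7): e=[55,10,0] → .  [on edge]
    (1,4)@(3, 9): e=[35,4,26] → X
    (2,4)@(5, 9): e=[45,20,0] → .  [on edge]
    (1,5)@(3, 11): e=[25,14,26] → X
    (2,5)@(5, 11): e=[35,30,0] → .  [on edge]
    (0,6)@(1, 13): e=[5,8,52] → X
    (2,6)@(5, 13): e=[25,40,0] → .  [on edge]
    (0,7)@(1, 15): e=[-5,18,52] → .
    (1,7)@(3, 15): e=[5,34,26] → X
    (2,7)@(5, 15): e=[15,50,0] → .  [on edge]
    (2,8)@(5, 17): e=[5,60,0] → .  [on edge]
    (2,9)@(5, 19): e=[-5,70,0] → .  [on edge]
    (2,10)@(5, 21): e=[-15,80,0] → .  [on edge]
  covered (5 px):
    . . . .
    . . . .
    . . . .
    . . . .
    . X . .
    . X . .
    X X . .
    . X . .
    . . . .
    . . . .
    . . . .
T1:
  2·area = 12  (B↔C swapped to make it positive)
  edge (6, 2)→(4, 10): d=(-2,8) right/bottom  bias=-1
  edge (4, 10)→(0, 20): d=(-4,10) right/bottom  bias=-1
  edge (0, 20)→(6, 2): d=(6,-18) top-left  bias=+0
    (2,2)@(5, 5): e=[2,10,0] → X  [on edge]
    (3,2)@(7, 5): e=[-14,-10,36] → .
    (2,3)@(5, 7): e=[-2,2,12] → .
    (1,5)@(3, 11): e=[6,6,0] → X  [on edge]
    (2,5)@(5, 11): e=[-10,-14,36] → .
    (1,6)@(3, 13): e=[2,-2,12] → .
    (0,8)@(1, 17): e=[10,2,0] → X  [on edge]
    (1,8)@(3, 17): e=[-6,-18,36] → .
    (0,9)@(1, 19): e=[6,-6,12] → .
  covered (3 px):
    . . . .
    . . . .
    . . X .
    . . . .
    . . . .
    . X . .
    . . . .
    . . . .
    X . . .
    . . . .
    . . . .
T2:
  2·area = 28  (B↔C swapped to make it positive)
  edge (2, 2)→(4, 4): d=(2,2) right/bottom  bias=-1
  edge (4, 4)→(4, 18): d=(0,14) right/bottom  bias=-1
  edge (4, 18)→(2, 2): d=(-2,-16) top-left  bias=+0
    (0,0)@(1, 1): e=[0,42,-14] → .  [on edge]
    (1,1)@(3, 3): e=[0,14,14] → .  [on edge]
    (1,2)@(3, 5): e=[4,14,10] → X
    (2,2)@(5, 5): e=[0,-14,42] → .  [on edge]
    (1,3)@(3, 7): e=[8,14,6] → X
    (2,3)@(5, 7): e=[4,-14,38] → .
    (3,3)@(7, 7): e=[0,-42,70] → .  [on edge]
    (1,4)@(3, 9): e=[12,14,2] → X
    (2,4)@(5, 9): e=[8,-14,34] → .
    (1,5)@(3, 11): e=[16,14,-2] → .
  covered (3 px):
    . . . .
    . . . .
    . X . .
    . X . .
    . X . .
    . . . .
    . . . .
    . . . .
    . . . .
    . . . .
    . . . .

Result: [[2,2],[1,5],[0,8]]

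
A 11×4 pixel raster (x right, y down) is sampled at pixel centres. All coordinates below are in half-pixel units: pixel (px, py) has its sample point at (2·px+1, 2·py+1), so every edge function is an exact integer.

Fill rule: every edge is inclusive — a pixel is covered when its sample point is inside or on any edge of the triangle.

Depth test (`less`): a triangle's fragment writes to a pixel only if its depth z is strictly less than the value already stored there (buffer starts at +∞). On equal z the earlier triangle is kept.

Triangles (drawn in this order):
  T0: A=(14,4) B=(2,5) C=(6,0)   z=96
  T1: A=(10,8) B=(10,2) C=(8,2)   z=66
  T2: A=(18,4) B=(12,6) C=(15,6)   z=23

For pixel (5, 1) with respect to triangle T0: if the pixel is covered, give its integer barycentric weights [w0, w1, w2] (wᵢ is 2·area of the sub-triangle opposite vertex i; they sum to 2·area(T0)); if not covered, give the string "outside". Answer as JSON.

T0:
  2·area = 56
  edge (14, 4)→(2, 5): d=(-12,1) inclusive
  edge (2, 5)→(6, 0): d=(4,-5) inclusive
  edge (6, 0)→(14, 4): d=(8,4) inclusive
    (3,0)@(7, 1): e=[43,9,4] → #
    (4,0)@(9, 1): e=[41,19,-4] → ·
    (2,1)@(5, 3): e=[21,7,28] → #
    (4,1)@(9, 3): e=[17,27,12] → #
    (5,1)@(11, 3): e=[15,37,4] → #
    (6,1)@(13, 3): e=[13,47,-4] → ·
    (2,2)@(5, 5): e=[-3,15,44] → ·
    (3,2)@(7, 5): e=[-5,25,36] → ·
    (4,2)@(9, 5): e=[-7,35,28] → ·
    (5,2)@(11, 5): e=[-9,45,20] → ·
  covered (5 px):
    · · · # · · · · · · ·
    · · # # # # · · · · ·
    · · · · · · · · · · ·
    · · · · · · · · · · ·
T1:
  2·area = 12  (B↔C swapped to make it positive)
  edge (10, 8)→(8, 2): d=(-2,-6) inclusive
  edge (8, 2)→(10, 2): d=(2,0) inclusive
  edge (10, 2)→(10, 8): d=(0,6) inclusive
    (4,1)@(9, 3): e=[4,2,6] → #
    (5,1)@(11, 3): e=[16,2,-6] → ·
    (4,2)@(9, 5): e=[0,6,6] → #  [on edge]
    (5,2)@(11, 5): e=[12,6,-6] → ·
    (4,3)@(9, 7): e=[-4,10,6] → ·
  covered (2 px):
    · · · · · · · · · · ·
    · · · · # · · · · · ·
    · · · · # · · · · · ·
    · · · · · · · · · · ·
T2:
  2·area = 6  (B↔C swapped to make it positive)
  edge (18, 4)→(15, 6): d=(-3,2) inclusive
  edge (15, 6)→(12, 6): d=(-3,0) inclusive
  edge (12, 6)→(18, 4): d=(6,-2) inclusive
    (10,1)@(21, 3): e=[-3,9,0] → ·  [on edge]
    (7,2)@(15, 5): e=[3,3,0] → #  [on edge]
    (8,2)@(17, 5): e=[-1,3,4] → ·
    (4,3)@(9, 7): e=[9,-3,0] → ·  [on edge]
    (7,3)@(15, 7): e=[-3,-3,12] → ·
  covered (1 px):
    · · · · · · · · · · ·
    · · · · · · · · · · ·
    · · · · · · · # · · ·
    · · · · · · · · · · ·

Answer: [37,4,15]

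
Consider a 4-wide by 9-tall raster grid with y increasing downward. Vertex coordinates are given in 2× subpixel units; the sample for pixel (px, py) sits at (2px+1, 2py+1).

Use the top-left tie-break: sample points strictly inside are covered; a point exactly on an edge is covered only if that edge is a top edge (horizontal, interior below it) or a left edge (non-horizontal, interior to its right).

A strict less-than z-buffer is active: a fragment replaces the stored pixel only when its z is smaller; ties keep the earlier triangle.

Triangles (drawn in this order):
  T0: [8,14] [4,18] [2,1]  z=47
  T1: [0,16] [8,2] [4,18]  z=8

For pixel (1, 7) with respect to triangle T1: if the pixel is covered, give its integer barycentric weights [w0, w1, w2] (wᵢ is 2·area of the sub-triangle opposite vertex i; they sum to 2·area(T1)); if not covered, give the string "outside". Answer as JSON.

T0:
  2·area = 76
  edge (8, 14)→(4, 18): d=(-4,4) right/bottom  bias=-1
  edge (4, 18)→(2, 1): d=(-2,-17) top-left  bias=+0
  edge (2, 1)→(8, 14): d=(6,13) right/bottom  bias=-1
    (1,2)@(3, 5): e=[56,9,11] → X
    (2,2)@(5, 5): e=[48,43,-15] → .
    (1,3)@(3, 7): e=[48,5,23] → X
    (2,3)@(5, 7): e=[40,39,-3] → .
    (1,4)@(3, 9): e=[40,1,35] → X
    (2,4)@(5, 9): e=[32,35,9] → X
    (3,4)@(7, 9): e=[24,69,-17] → .
    (1,5)@(3, 11): e=[32,-3,47] → .
    (2,5)@(5, 11): e=[24,31,21] → X
    (3,5)@(7, 11): e=[16,65,-5] → .
    (2,6)@(5, 13): e=[16,27,33] → X
    (3,6)@(7, 13): e=[8,61,7] → X
    (3,7)@(7, 15): e=[0,57,19] → .  [on edge]
    (2,8)@(5, 17): e=[0,19,57] → .  [on edge]
  covered (8 px):
    . . . .
    . . . .
    . X . .
    . X . .
    . X X .
    . . X .
    . . X X
    . . X .
    . . . .
T1:
  2·area = 72
  edge (0, 16)→(8, 2): d=(8,-14) top-left  bias=+0
  edge (8, 2)→(4, 18): d=(-4,16) right/bottom  bias=-1
  edge (4, 18)→(0, 16): d=(-4,-2) top-left  bias=+0
    (3,2)@(7, 5): e=[10,4,58] → X
    (3,3)@(7, 7): e=[26,-4,50] → .
    (2,4)@(5, 9): e=[14,20,38] → X
    (3,4)@(7, 9): e=[42,-12,42] → .
    (1,5)@(3, 11): e=[2,44,26] → X
    (3,5)@(7, 11): e=[58,-20,34] → .
    (1,6)@(3, 13): e=[18,36,18] → X
    (3,6)@(7, 13): e=[74,-28,26] → .
    (0,7)@(1, 15): e=[6,60,6] → X
    (2,7)@(5, 15): e=[62,-4,14] → .
    (0,8)@(1, 17): e=[22,52,-2] → .
    (1,8)@(3, 17): e=[50,20,2] → X
  covered (9 px):
    . . . .
    . . . .
    . . . X
    . . . .
    . . X .
    . X X .
    . X X .
    X X . .
    . X . .

Final: [28,10,34]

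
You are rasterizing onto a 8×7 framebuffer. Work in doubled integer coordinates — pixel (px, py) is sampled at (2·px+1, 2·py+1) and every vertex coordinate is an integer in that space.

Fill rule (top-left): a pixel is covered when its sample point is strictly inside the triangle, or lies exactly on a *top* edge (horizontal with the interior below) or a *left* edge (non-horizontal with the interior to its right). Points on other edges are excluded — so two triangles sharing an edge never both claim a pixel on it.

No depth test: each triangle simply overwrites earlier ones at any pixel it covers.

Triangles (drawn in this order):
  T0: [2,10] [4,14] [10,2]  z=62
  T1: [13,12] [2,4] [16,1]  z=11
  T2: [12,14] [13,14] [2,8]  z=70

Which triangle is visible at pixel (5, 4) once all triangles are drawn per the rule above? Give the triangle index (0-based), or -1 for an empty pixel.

T0:
  2·area = 48  (B↔C swapped to make it positive)
  edge (2, 10)→(10, 2): d=(8,-8) top-left  bias=+0
  edge (10, 2)→(4, 14): d=(-6,12) right/bottom  bias=-1
  edge (4, 14)→(2, 10): d=(-2,-4) top-left  bias=+0
    (5,0)@(11, 1): e=[0,-6,54] → .  [on edge]
    (4,1)@(9, 3): e=[0,6,42] → X  [on edge]
    (5,1)@(11, 3): e=[16,-18,50] → .
    (3,2)@(7, 5): e=[0,18,30] → X  [on edge]
    (4,2)@(9, 5): e=[16,-6,38] → .
    (2,3)@(5, 7): e=[0,30,18] → X  [on edge]
    (4,3)@(9, 7): e=[32,-18,34] → .
    (1,4)@(3, 9): e=[0,42,6] → X  [on edge]
    (3,4)@(7, 9): e=[32,-6,22] → .
    (0,5)@(1, 11): e=[0,54,-6] → .  [on edge]
    (1,5)@(3, 11): e=[16,30,2] → X
    (3,5)@(7, 11): e=[48,-18,18] → .
  covered (8 px):
    . . . . . . . .
    . . . . X . . .
    . . . X . . . .
    . . X X . . . .
    . X X . . . . .
    . X X . . . . .
    . . . . . . . .
T1:
  2·area = 145
  edge (13, 12)→(2, 4): d=(-11,-8) top-left  bias=+0
  edge (2, 4)→(16, 1): d=(14,-3) top-left  bias=+0
  edge (16, 1)→(13, 12): d=(-3,11) right/bottom  bias=-1
    (3,1)@(7, 3): e=[51,1,93] → X
    (4,1)@(9, 3): e=[67,7,71] → X
    (5,1)@(11, 3): e=[83,13,49] → X
    (6,1)@(13, 3): e=[99,19,27] → X
    (7,1)@(15, 3): e=[115,25,5] → X
    (2,2)@(5, 5): e=[13,23,109] → X
    (7,2)@(15, 5): e=[93,53,-1] → .
    (2,3)@(5, 7): e=[-9,51,103] → .
    (3,3)@(7, 7): e=[7,57,81] → X
    (7,3)@(15, 7): e=[71,81,-7] → .
    (3,4)@(7, 9): e=[-15,85,75] → .
    (4,4)@(9, 9): e=[1,91,53] → X
  covered (18 px):
    . . . . . . . .
    . . . X X X X X
    . . X X X X X .
    . . . X X X X .
    . . . . X X X .
    . . . . . . X .
    . . . . . . . .
T2:
  2·area = 6  (B↔C swapped to make it positive)
  edge (12, 14)→(2, 8): d=(-10,-6) top-left  bias=+0
  edge (2, 8)→(13, 14): d=(11,6) right/bottom  bias=-1
  edge (13, 14)→(12, 14): d=(-1,0) right/bottom  bias=-1
    (3,5)@(7, 11): e=[0,3,3] → X  [on edge]
    (4,5)@(9, 11): e=[12,-9,3] → .
    (3,6)@(7, 13): e=[-20,25,1] → .
    (5,6)@(11, 13): e=[4,1,1] → X
    (6,6)@(13, 13): e=[16,-11,1] → .
  covered (2 px):
    . . . . . . . .
    . . . . . . . .
    . . . . . . . .
    . . . . . . . .
    . . . . . . . .
    . . . X . . . .
    . . . . . X . .

Z-buffer (winner per pixel, '.' = empty):
  . . . . . . . .
  . . . 1 1 1 1 1
  . . 1 1 1 1 1 .
  . . 0 1 1 1 1 .
  . 0 0 . 1 1 1 .
  . 0 0 2 . . 1 .
  . . . . . 2 . .

Final: 1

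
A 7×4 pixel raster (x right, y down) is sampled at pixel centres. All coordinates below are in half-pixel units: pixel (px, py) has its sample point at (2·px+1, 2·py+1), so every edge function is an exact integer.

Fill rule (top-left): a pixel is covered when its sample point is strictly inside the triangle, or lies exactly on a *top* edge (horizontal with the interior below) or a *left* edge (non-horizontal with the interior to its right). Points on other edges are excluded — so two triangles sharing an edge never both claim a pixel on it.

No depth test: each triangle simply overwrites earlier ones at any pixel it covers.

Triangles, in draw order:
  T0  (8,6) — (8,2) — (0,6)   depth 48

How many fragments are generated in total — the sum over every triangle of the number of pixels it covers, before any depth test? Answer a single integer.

T0:
  2·area = 32  (B↔C swapped to make it positive)
  edge (8, 6)→(0, 6): d=(-8,0) right/bottom  bias=-1
  edge (0, 6)→(8, 2): d=(8,-4) top-left  bias=+0
  edge (8, 2)→(8, 6): d=(0,4) right/bottom  bias=-1
    (3,1)@(7, 3): e=[24,4,4] → #
    (4,1)@(9, 3): e=[24,12,-4] → ·
    (1,2)@(3, 5): e=[8,4,20] → #
    (2,2)@(5, 5): e=[8,12,12] → #
    (4,2)@(9, 5): e=[8,28,-4] → ·
    (1,3)@(3, 7): e=[-8,20,20] → ·
    (2,3)@(5, 7): e=[-8,28,12] → ·
    (3,3)@(7, 7): e=[-8,36,4] → ·
  covered (4 px):
    · · · · · · ·
    · · · # · · ·
    · # # # · · ·
    · · · · · · ·

Result: 4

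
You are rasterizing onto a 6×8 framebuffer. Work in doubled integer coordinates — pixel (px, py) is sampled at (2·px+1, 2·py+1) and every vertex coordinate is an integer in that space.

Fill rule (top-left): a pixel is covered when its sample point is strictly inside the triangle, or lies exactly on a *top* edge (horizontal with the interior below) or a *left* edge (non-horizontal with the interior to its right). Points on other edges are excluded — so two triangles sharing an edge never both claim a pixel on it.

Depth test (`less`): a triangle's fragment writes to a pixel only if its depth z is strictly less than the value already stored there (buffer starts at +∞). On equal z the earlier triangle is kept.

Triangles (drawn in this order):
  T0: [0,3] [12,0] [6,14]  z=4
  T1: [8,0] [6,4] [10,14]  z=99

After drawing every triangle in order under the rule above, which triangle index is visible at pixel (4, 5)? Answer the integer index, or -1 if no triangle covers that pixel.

T0:
  2·area = 150
  edge (0, 3)→(12, 0): d=(12,-3) top-left  bias=+0
  edge (12, 0)→(6, 14): d=(-6,14) right/bottom  bias=-1
  edge (6, 14)→(0, 3): d=(-6,-11) top-left  bias=+0
    (4,0)@(9, 1): e=[3,36,111] → X
    (5,0)@(11, 1): e=[9,8,133] → X
    (0,1)@(1, 3): e=[3,136,11] → X
    (1,1)@(3, 3): e=[9,108,33] → X
    (2,1)@(5, 3): e=[15,80,55] → X
    (3,1)@(7, 3): e=[21,52,77] → X
    (5,1)@(11, 3): e=[33,-4,121] → .
    (0,2)@(1, 5): e=[27,124,-1] → .
    (1,2)@(3, 5): e=[33,96,21] → X
    (5,2)@(11, 5): e=[57,-16,109] → .
    (1,3)@(3, 7): e=[57,84,9] → X
    (4,3)@(9, 7): e=[75,0,75] → .  [on edge]
  covered (18 px):
    . . . . X X
    X X X X X .
    . X X X X .
    . X X X . .
    . . X X . .
    . . X X . .
    . . . . . .
    . . . . . .
T1:
  2·area = 36  (B↔C swapped to make it positive)
  edge (8, 0)→(10, 14): d=(2,14) right/bottom  bias=-1
  edge (10, 14)→(6, 4): d=(-4,-10) top-left  bias=+0
  edge (6, 4)→(8, 0): d=(2,-4) top-left  bias=+0
    (3,1)@(7, 3): e=[20,14,2] → X
    (4,1)@(9, 3): e=[-8,34,10] → .
    (3,2)@(7, 5): e=[24,6,6] → X
    (4,2)@(9, 5): e=[-4,26,14] → .
    (3,3)@(7, 7): e=[28,-2,10] → .
    (4,3)@(9, 7): e=[0,18,18] → .  [on edge]
    (4,4)@(9, 9): e=[4,10,22] → X
    (5,4)@(11, 9): e=[-24,30,30] → .
    (4,5)@(9, 11): e=[8,2,26] → X
    (5,5)@(11, 11): e=[-20,22,34] → .
    (4,6)@(9, 13): e=[12,-6,30] → .
  covered (4 px):
    . . . . . .
    . . . X . .
    . . . X . .
    . . . . . .
    . . . . X .
    . . . . X .
    . . . . . .
    . . . . . .

Z-buffer (winner per pixel, '.' = empty):
  . . . . 0 0
  0 0 0 0 0 .
  . 0 0 0 0 .
  . 0 0 0 . .
  . . 0 0 1 .
  . . 0 0 1 .
  . . . . . .
  . . . . . .

Result: 1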